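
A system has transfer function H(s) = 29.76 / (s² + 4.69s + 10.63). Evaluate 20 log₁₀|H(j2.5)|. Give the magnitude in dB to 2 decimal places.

|(j2.5)² + 4.69(j2.5) + 10.63| = |4.38 + j11.725| = 12.52
|H(j2.5)| = 29.76 / 12.52 = 2.3777
20 log₁₀(2.3777) = 7.523 dB

7.52 dB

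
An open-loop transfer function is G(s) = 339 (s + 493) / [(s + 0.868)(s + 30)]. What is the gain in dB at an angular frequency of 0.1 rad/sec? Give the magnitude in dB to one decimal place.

76.1 dB

|j0.1 + 493| = √(0.1² + 493²) = 493
|j0.1 + 0.868| = √(0.1² + 0.868²) = 0.8737
|j0.1 + 30| = √(0.1² + 30²) = 30
|G(j0.1)| = 339 × 493 / (0.8737 × 30) = 6375.9
20 log₁₀(6375.9) = 76.09 dB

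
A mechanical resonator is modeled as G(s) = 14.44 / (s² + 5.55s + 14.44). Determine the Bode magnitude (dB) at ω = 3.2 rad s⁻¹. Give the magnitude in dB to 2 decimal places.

|(j3.2)² + 5.55(j3.2) + 14.44| = |4.2 + j17.76| = 18.25
|G(j3.2)| = 14.44 / 18.25 = 0.79124
20 log₁₀(0.79124) = -2.034 dB

-2.03 dB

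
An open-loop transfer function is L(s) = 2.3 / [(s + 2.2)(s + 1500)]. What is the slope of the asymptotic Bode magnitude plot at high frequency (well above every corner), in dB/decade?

With 0 zeros and 2 poles, the high-frequency asymptotic slope is 20 × (0 − 2) = -40 dB/decade.

-40 dB/decade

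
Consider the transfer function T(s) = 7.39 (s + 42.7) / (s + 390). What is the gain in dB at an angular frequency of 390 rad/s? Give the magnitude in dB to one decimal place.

14.4 dB

|j390 + 42.7| = √(390² + 42.7²) = 392.3
|j390 + 390| = √(390² + 390²) = 551.5
|T(j390)| = 7.39 × 392.3 / 551.5 = 5.2567
20 log₁₀(5.2567) = 14.41 dB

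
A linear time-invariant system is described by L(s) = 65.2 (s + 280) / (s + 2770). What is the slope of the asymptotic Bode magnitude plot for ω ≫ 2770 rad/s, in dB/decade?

With 1 zero and 1 pole, the high-frequency asymptotic slope is 20 × (1 − 1) = 0 dB/decade.

0 dB/decade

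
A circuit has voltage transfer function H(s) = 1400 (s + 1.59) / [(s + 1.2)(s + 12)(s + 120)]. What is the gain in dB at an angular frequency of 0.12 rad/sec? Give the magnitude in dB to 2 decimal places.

2.18 dB

|j0.12 + 1.59| = √(0.12² + 1.59²) = 1.595
|j0.12 + 1.2| = √(0.12² + 1.2²) = 1.206
|j0.12 + 12| = √(0.12² + 12²) = 12
|j0.12 + 120| = √(0.12² + 120²) = 120
|H(j0.12)| = 1400 × 1.595 / (1.206 × 12 × 120) = 1.2854
20 log₁₀(1.2854) = 2.181 dB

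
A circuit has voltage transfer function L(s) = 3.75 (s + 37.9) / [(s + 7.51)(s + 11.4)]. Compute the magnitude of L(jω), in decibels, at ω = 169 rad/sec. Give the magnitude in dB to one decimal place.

-32.9 dB

|j169 + 37.9| = √(169² + 37.9²) = 173.2
|j169 + 7.51| = √(169² + 7.51²) = 169.2
|j169 + 11.4| = √(169² + 11.4²) = 169.4
|L(j169)| = 3.75 × 173.2 / (169.2 × 169.4) = 0.022667
20 log₁₀(0.022667) = -32.89 dB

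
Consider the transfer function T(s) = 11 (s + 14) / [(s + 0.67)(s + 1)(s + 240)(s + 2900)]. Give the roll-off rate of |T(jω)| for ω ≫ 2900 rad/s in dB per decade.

-60 dB/decade

With 1 zero and 4 poles, the high-frequency asymptotic slope is 20 × (1 − 4) = -60 dB/decade.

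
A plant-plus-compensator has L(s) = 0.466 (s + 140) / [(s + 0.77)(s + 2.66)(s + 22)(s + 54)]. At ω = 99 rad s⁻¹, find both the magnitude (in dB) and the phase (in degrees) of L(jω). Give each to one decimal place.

|j99 + 140| = √(99² + 140²) = 171.5
|j99 + 0.77| = √(99² + 0.77²) = 99
|j99 + 2.66| = √(99² + 2.66²) = 99.04
|j99 + 22| = √(99² + 22²) = 101.4
|j99 + 54| = √(99² + 54²) = 112.8
|L(j99)| = 0.466 × 171.5 / (99 × 99.04 × 101.4 × 112.8) = 7.1258e-07
20 log₁₀(7.1258e-07) = -122.94 dB
∠(j99 + 140) = arctan(99/140) = 35.27°
∠(j99 + 0.77) = arctan(99/0.77) = 89.55°
∠(j99 + 2.66) = arctan(99/2.66) = 88.46°
∠(j99 + 22) = arctan(99/22) = 77.47°
∠(j99 + 54) = arctan(99/54) = 61.39°
∠L(j99) = 35.27° − (89.55° + 88.46° + 77.47° + 61.39°) = -281.61°

|L| = -122.9 dB, ∠L = -281.6°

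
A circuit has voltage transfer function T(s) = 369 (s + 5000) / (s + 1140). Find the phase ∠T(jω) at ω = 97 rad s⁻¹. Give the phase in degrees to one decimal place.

-3.8°

∠(j97 + 5000) = arctan(97/5000) = 1.11°
∠(j97 + 1140) = arctan(97/1140) = 4.86°
∠T(j97) = 1.11° − 4.86° = -3.75°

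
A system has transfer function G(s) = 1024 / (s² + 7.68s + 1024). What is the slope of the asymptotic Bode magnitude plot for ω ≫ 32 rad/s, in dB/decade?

With 0 zeros and 2 poles, the high-frequency asymptotic slope is 20 × (0 − 2) = -40 dB/decade.

-40 dB/decade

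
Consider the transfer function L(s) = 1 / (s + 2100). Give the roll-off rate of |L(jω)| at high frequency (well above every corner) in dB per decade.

With 0 zeros and 1 pole, the high-frequency asymptotic slope is 20 × (0 − 1) = -20 dB/decade.

-20 dB/decade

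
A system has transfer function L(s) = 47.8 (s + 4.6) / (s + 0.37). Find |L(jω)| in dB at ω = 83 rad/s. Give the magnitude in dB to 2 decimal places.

|j83 + 4.6| = √(83² + 4.6²) = 83.13
|j83 + 0.37| = √(83² + 0.37²) = 83
|L(j83)| = 47.8 × 83.13 / 83 = 47.873
20 log₁₀(47.873) = 33.602 dB

33.60 dB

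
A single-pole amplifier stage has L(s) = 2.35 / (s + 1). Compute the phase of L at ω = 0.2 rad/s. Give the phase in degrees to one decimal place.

∠(j0.2 + 1) = arctan(0.2/1) = 11.31°
∠L(j0.2) = −11.31° = -11.31°

-11.3°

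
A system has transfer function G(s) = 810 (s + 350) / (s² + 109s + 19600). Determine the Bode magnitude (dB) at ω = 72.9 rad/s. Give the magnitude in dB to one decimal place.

|j72.9 + 350| = √(72.9² + 350²) = 357.5
|(j72.9)² + 109(j72.9) + 19600| = |14286 + j7946.1| = 1.635e+04
|G(j72.9)| = 810 × 357.5 / 1.635e+04 = 17.715
20 log₁₀(17.715) = 24.97 dB

25.0 dB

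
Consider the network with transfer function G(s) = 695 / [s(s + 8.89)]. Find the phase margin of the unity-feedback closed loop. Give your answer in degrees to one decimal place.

Gain crossover: |G(jω)| = 1 at ω ≈ 25.6 rad/s.
∠G(j25.6) = −90° − arctan(25.6/8.89) ≈ -160.87°
PM = 180° + (-160.87°) = 19.13°

19.1°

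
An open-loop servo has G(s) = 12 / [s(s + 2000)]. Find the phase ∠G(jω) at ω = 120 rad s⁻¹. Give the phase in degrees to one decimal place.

-93.4 deg

∠(j120 + 2000) = arctan(120/2000) = 3.43°
∠(j120) = 90.00°
∠G(j120) = − (3.43° + 90.00°) = -93.43°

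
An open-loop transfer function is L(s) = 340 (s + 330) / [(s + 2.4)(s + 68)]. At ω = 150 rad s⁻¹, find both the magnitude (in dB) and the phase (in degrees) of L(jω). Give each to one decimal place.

|L| = 14.0 dB, ∠L = -130.3 deg

|j150 + 330| = √(150² + 330²) = 362.5
|j150 + 2.4| = √(150² + 2.4²) = 150
|j150 + 68| = √(150² + 68²) = 164.7
|L(j150)| = 340 × 362.5 / (150 × 164.7) = 4.9883
20 log₁₀(4.9883) = 13.96 dB
∠(j150 + 330) = arctan(150/330) = 24.44°
∠(j150 + 2.4) = arctan(150/2.4) = 89.08°
∠(j150 + 68) = arctan(150/68) = 65.61°
∠L(j150) = 24.44° − (89.08° + 65.61°) = -130.25°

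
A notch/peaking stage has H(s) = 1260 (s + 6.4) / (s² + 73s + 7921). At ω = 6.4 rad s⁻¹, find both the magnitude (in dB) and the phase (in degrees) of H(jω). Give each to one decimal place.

|H| = 3.2 dB, ∠H = 41.6°

|j6.4 + 6.4| = √(6.4² + 6.4²) = 9.051
|(j6.4)² + 73(j6.4) + 7921| = |7880 + j467.2| = 7894
|H(j6.4)| = 1260 × 9.051 / 7894 = 1.4447
20 log₁₀(1.4447) = 3.20 dB
∠(j6.4 + 6.4) = arctan(6.4/6.4) = 45.00°
∠[(j6.4)² + 73(j6.4) + 7921] = ∠[7880 + j467.2] = 3.39°
∠H(j6.4) = 45.00° − 3.39° = 41.61°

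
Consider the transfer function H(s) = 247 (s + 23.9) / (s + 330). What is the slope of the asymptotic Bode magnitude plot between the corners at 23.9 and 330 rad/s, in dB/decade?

20 dB/decade

In this band the factors already past their corner are: zero at 23.9; net slope = 20 dB/decade.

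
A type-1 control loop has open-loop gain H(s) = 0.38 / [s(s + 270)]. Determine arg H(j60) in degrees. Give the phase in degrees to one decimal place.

∠(j60 + 270) = arctan(60/270) = 12.53°
∠(j60) = 90.00°
∠H(j60) = − (12.53° + 90.00°) = -102.53°

-102.5°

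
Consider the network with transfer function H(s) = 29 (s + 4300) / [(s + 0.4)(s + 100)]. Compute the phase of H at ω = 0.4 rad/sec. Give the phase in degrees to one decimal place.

∠(j0.4 + 4300) = arctan(0.4/4300) = 0.01°
∠(j0.4 + 0.4) = arctan(0.4/0.4) = 45.00°
∠(j0.4 + 100) = arctan(0.4/100) = 0.23°
∠H(j0.4) = 0.01° − (45.00° + 0.23°) = -45.22°

-45.2°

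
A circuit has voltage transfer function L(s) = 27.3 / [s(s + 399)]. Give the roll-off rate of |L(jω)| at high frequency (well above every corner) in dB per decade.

With 0 zeros and 2 poles, the high-frequency asymptotic slope is 20 × (0 − 2) = -40 dB/decade.

-40 dB/decade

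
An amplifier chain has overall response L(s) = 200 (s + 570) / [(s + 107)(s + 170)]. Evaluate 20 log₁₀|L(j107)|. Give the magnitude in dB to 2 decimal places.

11.63 dB

|j107 + 570| = √(107² + 570²) = 580
|j107 + 107| = √(107² + 107²) = 151.3
|j107 + 170| = √(107² + 170²) = 200.9
|L(j107)| = 200 × 580 / (151.3 × 200.9) = 3.816
20 log₁₀(3.816) = 11.632 dB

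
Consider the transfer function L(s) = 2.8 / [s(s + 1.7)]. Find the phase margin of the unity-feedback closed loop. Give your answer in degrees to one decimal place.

Gain crossover: |L(jω)| = 1 at ω ≈ 1.31 rad/sec.
∠L(j1.31) = −90° − arctan(1.31/1.7) ≈ -127.53°
PM = 180° + (-127.53°) = 52.47°

52.5°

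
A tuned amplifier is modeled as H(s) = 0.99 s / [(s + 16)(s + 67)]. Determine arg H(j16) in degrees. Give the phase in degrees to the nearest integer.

32°

∠(j16) = 90.00°
∠(j16 + 16) = arctan(16/16) = 45.00°
∠(j16 + 67) = arctan(16/67) = 13.43°
∠H(j16) = 90.00° − (45.00° + 13.43°) = 31.57°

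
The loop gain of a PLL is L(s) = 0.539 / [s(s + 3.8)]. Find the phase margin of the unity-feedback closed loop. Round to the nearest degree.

88°

Gain crossover: |L(jω)| = 1 at ω ≈ 0.142 rad/sec.
∠L(j0.142) = −90° − arctan(0.142/3.8) ≈ -92.14°
PM = 180° + (-92.14°) = 87.86°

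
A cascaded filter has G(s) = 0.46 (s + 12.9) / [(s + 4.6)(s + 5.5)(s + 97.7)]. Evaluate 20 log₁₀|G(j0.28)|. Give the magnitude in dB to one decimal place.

|j0.28 + 12.9| = √(0.28² + 12.9²) = 12.9
|j0.28 + 4.6| = √(0.28² + 4.6²) = 4.609
|j0.28 + 5.5| = √(0.28² + 5.5²) = 5.507
|j0.28 + 97.7| = √(0.28² + 97.7²) = 97.7
|G(j0.28)| = 0.46 × 12.9 / (4.609 × 5.507 × 97.7) = 0.0023937
20 log₁₀(0.0023937) = -52.42 dB

-52.4 dB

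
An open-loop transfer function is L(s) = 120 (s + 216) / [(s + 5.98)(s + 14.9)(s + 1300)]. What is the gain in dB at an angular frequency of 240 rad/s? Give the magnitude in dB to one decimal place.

-65.9 dB

|j240 + 216| = √(240² + 216²) = 322.9
|j240 + 5.98| = √(240² + 5.98²) = 240.1
|j240 + 14.9| = √(240² + 14.9²) = 240.5
|j240 + 1300| = √(240² + 1300²) = 1322
|L(j240)| = 120 × 322.9 / (240.1 × 240.5 × 1322) = 0.00050771
20 log₁₀(0.00050771) = -65.89 dB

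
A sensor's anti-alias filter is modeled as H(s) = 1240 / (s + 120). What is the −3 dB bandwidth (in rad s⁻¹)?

120 rad s⁻¹

For a single-pole low-pass, the −3 dB point is at the pole: ω = 120 rad s⁻¹.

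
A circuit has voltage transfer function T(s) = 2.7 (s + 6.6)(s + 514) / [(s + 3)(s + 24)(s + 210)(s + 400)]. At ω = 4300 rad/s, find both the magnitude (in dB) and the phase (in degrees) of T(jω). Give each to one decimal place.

|T| = -136.7 dB, ∠T = -178.4 deg

|j4300 + 6.6| = √(4300² + 6.6²) = 4300
|j4300 + 514| = √(4300² + 514²) = 4331
|j4300 + 3| = √(4300² + 3²) = 4300
|j4300 + 24| = √(4300² + 24²) = 4300
|j4300 + 210| = √(4300² + 210²) = 4305
|j4300 + 400| = √(4300² + 400²) = 4319
|T(j4300)| = 2.7 × 4300 × 4331 / (4300 × 4300 × 4305 × 4319) = 1.4626e-07
20 log₁₀(1.4626e-07) = -136.70 dB
∠(j4300 + 6.6) = arctan(4300/6.6) = 89.91°
∠(j4300 + 514) = arctan(4300/514) = 83.18°
∠(j4300 + 3) = arctan(4300/3) = 89.96°
∠(j4300 + 24) = arctan(4300/24) = 89.68°
∠(j4300 + 210) = arctan(4300/210) = 87.20°
∠(j4300 + 400) = arctan(4300/400) = 84.69°
∠T(j4300) = 89.91° + 83.18° − (89.96° + 89.68° + 87.20° + 84.69°) = -178.43°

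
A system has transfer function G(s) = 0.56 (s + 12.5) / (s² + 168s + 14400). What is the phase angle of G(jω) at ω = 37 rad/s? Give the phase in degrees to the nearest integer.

∠(j37 + 12.5) = arctan(37/12.5) = 71.33°
∠[(j37)² + 168(j37) + 14400] = ∠[13031 + j6216] = 25.50°
∠G(j37) = 71.33° − 25.50° = 45.83°

46°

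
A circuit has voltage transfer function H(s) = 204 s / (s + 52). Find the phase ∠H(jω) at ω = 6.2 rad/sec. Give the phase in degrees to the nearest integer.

∠(j6.2) = 90.00°
∠(j6.2 + 52) = arctan(6.2/52) = 6.80°
∠H(j6.2) = 90.00° − 6.80° = 83.20°

83°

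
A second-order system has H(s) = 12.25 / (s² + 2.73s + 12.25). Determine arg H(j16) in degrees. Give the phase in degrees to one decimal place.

∠[(j16)² + 2.73(j16) + 12.25] = ∠[-243.75 + j43.68] = 169.84°
∠H(j16) = −169.84° = -169.84°

-169.8°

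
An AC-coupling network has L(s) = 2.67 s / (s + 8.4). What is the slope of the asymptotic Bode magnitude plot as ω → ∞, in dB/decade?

0 dB/decade

With 1 zero and 1 pole, the high-frequency asymptotic slope is 20 × (1 − 1) = 0 dB/decade.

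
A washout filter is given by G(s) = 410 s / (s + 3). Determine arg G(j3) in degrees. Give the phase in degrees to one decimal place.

∠(j3) = 90.00°
∠(j3 + 3) = arctan(3/3) = 45.00°
∠G(j3) = 90.00° − 45.00° = 45.00°

45.0°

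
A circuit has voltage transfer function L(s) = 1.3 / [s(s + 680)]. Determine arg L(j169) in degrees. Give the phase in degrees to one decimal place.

-104.0 deg

∠(j169 + 680) = arctan(169/680) = 13.96°
∠(j169) = 90.00°
∠L(j169) = − (13.96° + 90.00°) = -103.96°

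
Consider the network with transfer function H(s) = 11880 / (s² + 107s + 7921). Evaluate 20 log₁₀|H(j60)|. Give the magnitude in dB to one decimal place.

|(j60)² + 107(j60) + 7921| = |4321 + j6420| = 7739
|H(j60)| = 11880 / 7739 = 1.5351
20 log₁₀(1.5351) = 3.72 dB

3.7 dB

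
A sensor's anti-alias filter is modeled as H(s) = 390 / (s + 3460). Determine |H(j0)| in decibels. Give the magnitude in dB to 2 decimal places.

-18.96 dB

H(0) = 390 / 3460 = 0.11272
20 log₁₀(0.11272) = -18.960 dB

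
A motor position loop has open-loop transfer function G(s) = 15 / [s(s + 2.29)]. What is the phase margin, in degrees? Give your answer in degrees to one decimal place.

32.8 deg

Gain crossover: |G(jω)| = 1 at ω ≈ 3.55 rad/sec.
∠G(j3.55) = −90° − arctan(3.55/2.29) ≈ -147.18°
PM = 180° + (-147.18°) = 32.82°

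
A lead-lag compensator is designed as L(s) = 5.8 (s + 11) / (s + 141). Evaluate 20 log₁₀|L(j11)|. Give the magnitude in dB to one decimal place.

|j11 + 11| = √(11² + 11²) = 15.56
|j11 + 141| = √(11² + 141²) = 141.4
|L(j11)| = 5.8 × 15.56 / 141.4 = 0.63797
20 log₁₀(0.63797) = -3.90 dB

-3.9 dB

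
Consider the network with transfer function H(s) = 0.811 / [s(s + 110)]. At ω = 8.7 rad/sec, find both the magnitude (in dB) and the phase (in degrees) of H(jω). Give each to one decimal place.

|j8.7 + 110| = √(8.7² + 110²) = 110.3
|j8.7| = 8.7
|H(j8.7)| = 0.811 / (110.3 × 8.7) = 0.0008448
20 log₁₀(0.0008448) = -61.46 dB
∠(j8.7 + 110) = arctan(8.7/110) = 4.52°
∠(j8.7) = 90.00°
∠H(j8.7) = − (4.52° + 90.00°) = -94.52°

|H| = -61.5 dB, ∠H = -94.5°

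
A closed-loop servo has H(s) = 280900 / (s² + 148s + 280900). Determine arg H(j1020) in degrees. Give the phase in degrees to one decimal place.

∠[(j1020)² + 148(j1020) + 280900] = ∠[-7.595e+05 + j1.5096e+05] = 168.76°
∠H(j1020) = −168.76° = -168.76°

-168.8°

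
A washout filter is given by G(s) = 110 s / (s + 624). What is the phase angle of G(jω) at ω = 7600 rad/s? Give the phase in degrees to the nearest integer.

∠(j7600) = 90.00°
∠(j7600 + 624) = arctan(7600/624) = 85.31°
∠G(j7600) = 90.00° − 85.31° = 4.69°

5 deg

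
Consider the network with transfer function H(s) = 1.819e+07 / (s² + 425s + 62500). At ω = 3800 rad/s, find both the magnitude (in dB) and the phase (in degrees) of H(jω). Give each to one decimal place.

|(j3800)² + 425(j3800) + 62500| = |-1.4378e+07 + j1.615e+06| = 1.447e+07
|H(j3800)| = 1.819e+07 / 1.447e+07 = 1.2573
20 log₁₀(1.2573) = 1.99 dB
∠[(j3800)² + 425(j3800) + 62500] = ∠[-1.4378e+07 + j1.615e+06] = 173.59°
∠H(j3800) = −173.59° = -173.59°

|H| = 2.0 dB, ∠H = -173.6 deg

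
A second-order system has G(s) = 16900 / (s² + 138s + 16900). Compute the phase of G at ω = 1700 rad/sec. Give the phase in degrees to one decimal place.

-175.3°

∠[(j1700)² + 138(j1700) + 16900] = ∠[-2.8731e+06 + j2.346e+05] = 175.33°
∠G(j1700) = −175.33° = -175.33°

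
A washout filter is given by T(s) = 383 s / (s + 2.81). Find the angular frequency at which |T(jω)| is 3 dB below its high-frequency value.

2.81 rad s⁻¹

For a single-pole high-pass, the −3 dB point is at the pole: ω = 2.81 rad s⁻¹.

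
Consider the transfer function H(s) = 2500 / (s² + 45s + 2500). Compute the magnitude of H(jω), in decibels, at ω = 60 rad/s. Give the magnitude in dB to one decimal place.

-1.3 dB

|(j60)² + 45(j60) + 2500| = |-1100 + j2700| = 2915
|H(j60)| = 2500 / 2915 = 0.85749
20 log₁₀(0.85749) = -1.34 dB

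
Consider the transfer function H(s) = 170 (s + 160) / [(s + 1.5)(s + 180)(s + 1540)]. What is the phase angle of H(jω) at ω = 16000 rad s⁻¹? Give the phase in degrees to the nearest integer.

-174 deg

∠(j16000 + 160) = arctan(16000/160) = 89.43°
∠(j16000 + 1.5) = arctan(16000/1.5) = 89.99°
∠(j16000 + 180) = arctan(16000/180) = 89.36°
∠(j16000 + 1540) = arctan(16000/1540) = 84.50°
∠H(j16000) = 89.43° − (89.99° + 89.36° + 84.50°) = -174.43°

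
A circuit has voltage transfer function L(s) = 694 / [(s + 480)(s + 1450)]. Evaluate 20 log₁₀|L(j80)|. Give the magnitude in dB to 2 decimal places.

-60.16 dB

|j80 + 480| = √(80² + 480²) = 486.6
|j80 + 1450| = √(80² + 1450²) = 1452
|L(j80)| = 694 / (486.6 × 1452) = 0.00098207
20 log₁₀(0.00098207) = -60.157 dB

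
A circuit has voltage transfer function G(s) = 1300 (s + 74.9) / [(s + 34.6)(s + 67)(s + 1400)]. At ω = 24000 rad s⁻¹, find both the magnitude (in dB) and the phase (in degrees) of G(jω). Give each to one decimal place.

|G| = -112.9 dB, ∠G = -176.6°

|j24000 + 74.9| = √(24000² + 74.9²) = 2.4e+04
|j24000 + 34.6| = √(24000² + 34.6²) = 2.4e+04
|j24000 + 67| = √(24000² + 67²) = 2.4e+04
|j24000 + 1400| = √(24000² + 1400²) = 2.404e+04
|G(j24000)| = 1300 × 2.4e+04 / (2.4e+04 × 2.4e+04 × 2.404e+04) = 2.2531e-06
20 log₁₀(2.2531e-06) = -112.94 dB
∠(j24000 + 74.9) = arctan(24000/74.9) = 89.82°
∠(j24000 + 34.6) = arctan(24000/34.6) = 89.92°
∠(j24000 + 67) = arctan(24000/67) = 89.84°
∠(j24000 + 1400) = arctan(24000/1400) = 86.66°
∠G(j24000) = 89.82° − (89.92° + 89.84° + 86.66°) = -176.60°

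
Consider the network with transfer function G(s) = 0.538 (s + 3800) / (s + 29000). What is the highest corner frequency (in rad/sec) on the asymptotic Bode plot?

29000 rad/sec

Break frequencies occur at each pole and zero magnitude: 3800 rad/sec, 29000 rad/sec.
The highest is 29000 rad/sec.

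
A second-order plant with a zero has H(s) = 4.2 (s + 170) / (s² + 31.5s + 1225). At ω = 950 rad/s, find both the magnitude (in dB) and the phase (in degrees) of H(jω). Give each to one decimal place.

|j950 + 170| = √(950² + 170²) = 965.1
|(j950)² + 31.5(j950) + 1225| = |-9.0128e+05 + j29925| = 9.018e+05
|H(j950)| = 4.2 × 965.1 / 9.018e+05 = 0.0044949
20 log₁₀(0.0044949) = -46.95 dB
∠(j950 + 170) = arctan(950/170) = 79.85°
∠[(j950)² + 31.5(j950) + 1225] = ∠[-9.0128e+05 + j29925] = 178.10°
∠H(j950) = 79.85° − 178.10° = -98.24°

|H| = -46.9 dB, ∠H = -98.2°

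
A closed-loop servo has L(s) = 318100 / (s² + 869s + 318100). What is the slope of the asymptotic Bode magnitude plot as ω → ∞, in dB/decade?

-40 dB/decade

With 0 zeros and 2 poles, the high-frequency asymptotic slope is 20 × (0 − 2) = -40 dB/decade.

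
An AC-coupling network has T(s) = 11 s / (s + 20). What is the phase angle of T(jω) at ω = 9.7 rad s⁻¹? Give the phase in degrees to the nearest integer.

∠(j9.7) = 90.00°
∠(j9.7 + 20) = arctan(9.7/20) = 25.87°
∠T(j9.7) = 90.00° − 25.87° = 64.13°

64°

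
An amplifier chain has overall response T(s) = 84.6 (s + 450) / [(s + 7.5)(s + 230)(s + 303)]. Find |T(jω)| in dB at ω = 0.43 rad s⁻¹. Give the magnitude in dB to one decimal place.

|j0.43 + 450| = √(0.43² + 450²) = 450
|j0.43 + 7.5| = √(0.43² + 7.5²) = 7.512
|j0.43 + 230| = √(0.43² + 230²) = 230
|j0.43 + 303| = √(0.43² + 303²) = 303
|T(j0.43)| = 84.6 × 450 / (7.512 × 230 × 303) = 0.072717
20 log₁₀(0.072717) = -22.77 dB

-22.8 dB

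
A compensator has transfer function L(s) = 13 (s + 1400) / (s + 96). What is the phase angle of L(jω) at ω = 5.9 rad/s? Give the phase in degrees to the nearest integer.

∠(j5.9 + 1400) = arctan(5.9/1400) = 0.24°
∠(j5.9 + 96) = arctan(5.9/96) = 3.52°
∠L(j5.9) = 0.24° − 3.52° = -3.28°

-3°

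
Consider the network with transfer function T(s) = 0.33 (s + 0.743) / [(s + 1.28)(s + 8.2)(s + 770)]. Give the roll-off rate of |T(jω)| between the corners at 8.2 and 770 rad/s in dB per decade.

-20 dB/decade

In this band the factors already past their corner are: zero at 0.743, pole at 1.28, pole at 8.2; net slope = -20 dB/decade.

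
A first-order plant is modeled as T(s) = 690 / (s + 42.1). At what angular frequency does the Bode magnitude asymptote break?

The single real pole at s = −42.1 gives a corner at ω = 42.1 rad/sec.

42.1 rad/sec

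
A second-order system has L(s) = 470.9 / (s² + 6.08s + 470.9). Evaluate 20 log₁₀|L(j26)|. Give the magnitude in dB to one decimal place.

5.2 dB

|(j26)² + 6.08(j26) + 470.9| = |-205.1 + j158.08| = 259
|L(j26)| = 470.9 / 259 = 1.8185
20 log₁₀(1.8185) = 5.19 dB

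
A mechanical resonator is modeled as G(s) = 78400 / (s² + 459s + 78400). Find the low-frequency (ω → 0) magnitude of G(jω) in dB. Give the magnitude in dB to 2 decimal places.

G(0) = 78400 / 78400 = 1
20 log₁₀(1) = 0.000 dB

0.00 dB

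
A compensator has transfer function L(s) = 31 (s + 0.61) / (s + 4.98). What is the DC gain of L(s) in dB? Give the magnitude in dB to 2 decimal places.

L(0) = 31 × 0.61 / 4.98 = 3.7972
20 log₁₀(3.7972) = 11.589 dB

11.59 dB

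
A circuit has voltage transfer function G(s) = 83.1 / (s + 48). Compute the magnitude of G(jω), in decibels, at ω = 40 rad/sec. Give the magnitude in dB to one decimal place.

2.5 dB

|j40 + 48| = √(40² + 48²) = 62.48
|G(j40)| = 83.1 / 62.48 = 1.33
20 log₁₀(1.33) = 2.48 dB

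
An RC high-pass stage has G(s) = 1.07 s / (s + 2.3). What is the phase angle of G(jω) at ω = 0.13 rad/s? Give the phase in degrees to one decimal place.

86.8°

∠(j0.13) = 90.00°
∠(j0.13 + 2.3) = arctan(0.13/2.3) = 3.24°
∠G(j0.13) = 90.00° − 3.24° = 86.76°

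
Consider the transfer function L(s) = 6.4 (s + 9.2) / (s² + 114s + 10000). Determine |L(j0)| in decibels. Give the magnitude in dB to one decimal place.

L(0) = 6.4 × 9.2 / 10000 = 0.005888
20 log₁₀(0.005888) = -44.60 dB

-44.6 dB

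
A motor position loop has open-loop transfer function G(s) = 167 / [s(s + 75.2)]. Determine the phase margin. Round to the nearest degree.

88 deg

Gain crossover: |G(jω)| = 1 at ω ≈ 2.22 rad s⁻¹.
∠G(j2.22) = −90° − arctan(2.22/75.2) ≈ -91.69°
PM = 180° + (-91.69°) = 88.31°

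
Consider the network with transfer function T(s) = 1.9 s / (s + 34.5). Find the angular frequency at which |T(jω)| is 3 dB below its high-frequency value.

For a single-pole high-pass, the −3 dB point is at the pole: ω = 34.5 rad/s.

34.5 rad/s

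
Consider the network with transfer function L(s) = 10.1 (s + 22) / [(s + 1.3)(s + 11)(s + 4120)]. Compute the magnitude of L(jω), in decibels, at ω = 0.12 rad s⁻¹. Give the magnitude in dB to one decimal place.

|j0.12 + 22| = √(0.12² + 22²) = 22
|j0.12 + 1.3| = √(0.12² + 1.3²) = 1.306
|j0.12 + 11| = √(0.12² + 11²) = 11
|j0.12 + 4120| = √(0.12² + 4120²) = 4120
|L(j0.12)| = 10.1 × 22 / (1.306 × 11 × 4120) = 0.0037553
20 log₁₀(0.0037553) = -48.51 dB

-48.5 dB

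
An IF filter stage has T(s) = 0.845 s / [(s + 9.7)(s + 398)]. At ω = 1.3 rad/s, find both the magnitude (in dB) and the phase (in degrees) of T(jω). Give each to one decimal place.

|j1.3| = 1.3
|j1.3 + 9.7| = √(1.3² + 9.7²) = 9.787
|j1.3 + 398| = √(1.3² + 398²) = 398
|T(j1.3)| = 0.845 × 1.3 / (9.787 × 398) = 0.00028202
20 log₁₀(0.00028202) = -70.99 dB
∠(j1.3) = 90.00°
∠(j1.3 + 9.7) = arctan(1.3/9.7) = 7.63°
∠(j1.3 + 398) = arctan(1.3/398) = 0.19°
∠T(j1.3) = 90.00° − (7.63° + 0.19°) = 82.18°

|T| = -71.0 dB, ∠T = 82.2 deg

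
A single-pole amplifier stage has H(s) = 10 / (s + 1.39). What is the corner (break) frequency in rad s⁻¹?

The single real pole at s = −1.39 gives a corner at ω = 1.39 rad s⁻¹.

1.39 rad s⁻¹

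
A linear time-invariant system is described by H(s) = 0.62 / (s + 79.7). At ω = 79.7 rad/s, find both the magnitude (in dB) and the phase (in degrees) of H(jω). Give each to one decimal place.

|H| = -45.2 dB, ∠H = -45.0°

|j79.7 + 79.7| = √(79.7² + 79.7²) = 112.7
|H(j79.7)| = 0.62 / 112.7 = 0.0055007
20 log₁₀(0.0055007) = -45.19 dB
∠(j79.7 + 79.7) = arctan(79.7/79.7) = 45.00°
∠H(j79.7) = −45.00° = -45.00°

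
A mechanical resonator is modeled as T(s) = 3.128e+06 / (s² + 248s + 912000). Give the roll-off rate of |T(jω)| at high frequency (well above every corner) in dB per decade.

-40 dB/decade

With 0 zeros and 2 poles, the high-frequency asymptotic slope is 20 × (0 − 2) = -40 dB/decade.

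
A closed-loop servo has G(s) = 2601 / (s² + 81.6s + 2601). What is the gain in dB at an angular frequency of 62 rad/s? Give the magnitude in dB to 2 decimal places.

-6.03 dB

|(j62)² + 81.6(j62) + 2601| = |-1243 + j5059.2| = 5210
|G(j62)| = 2601 / 5210 = 0.49926
20 log₁₀(0.49926) = -6.033 dB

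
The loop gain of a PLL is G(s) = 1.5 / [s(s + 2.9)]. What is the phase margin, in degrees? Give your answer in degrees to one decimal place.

Gain crossover: |G(jω)| = 1 at ω ≈ 0.509 rad/s.
∠G(j0.509) = −90° − arctan(0.509/2.9) ≈ -99.96°
PM = 180° + (-99.96°) = 80.04°

80.0 deg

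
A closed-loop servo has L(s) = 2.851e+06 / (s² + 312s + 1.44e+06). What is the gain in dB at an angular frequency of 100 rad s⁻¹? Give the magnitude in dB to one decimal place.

6.0 dB

|(j100)² + 312(j100) + 1.44e+06| = |1.43e+06 + j31200| = 1.43e+06
|L(j100)| = 2.851e+06 / 1.43e+06 = 1.9932
20 log₁₀(1.9932) = 5.99 dB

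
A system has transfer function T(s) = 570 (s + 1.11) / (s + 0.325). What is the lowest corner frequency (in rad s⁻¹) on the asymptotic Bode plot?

0.325 rad s⁻¹

Break frequencies occur at each pole and zero magnitude: 0.325 rad s⁻¹, 1.11 rad s⁻¹.
The lowest is 0.325 rad s⁻¹.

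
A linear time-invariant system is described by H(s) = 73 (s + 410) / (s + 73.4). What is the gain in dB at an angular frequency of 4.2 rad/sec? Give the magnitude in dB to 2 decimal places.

|j4.2 + 410| = √(4.2² + 410²) = 410
|j4.2 + 73.4| = √(4.2² + 73.4²) = 73.52
|H(j4.2)| = 73 × 410 / 73.52 = 407.12
20 log₁₀(407.12) = 52.194 dB

52.19 dB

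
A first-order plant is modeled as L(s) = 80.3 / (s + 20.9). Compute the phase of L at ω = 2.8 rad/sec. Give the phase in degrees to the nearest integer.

-8 deg

∠(j2.8 + 20.9) = arctan(2.8/20.9) = 7.63°
∠L(j2.8) = −7.63° = -7.63°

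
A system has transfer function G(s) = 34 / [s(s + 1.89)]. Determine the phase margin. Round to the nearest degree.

Gain crossover: |G(jω)| = 1 at ω ≈ 5.68 rad/s.
∠G(j5.68) = −90° − arctan(5.68/1.89) ≈ -161.59°
PM = 180° + (-161.59°) = 18.41°

18°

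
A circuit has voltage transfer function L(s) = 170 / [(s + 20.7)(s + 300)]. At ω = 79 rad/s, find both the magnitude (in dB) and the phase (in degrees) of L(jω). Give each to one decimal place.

|j79 + 20.7| = √(79² + 20.7²) = 81.67
|j79 + 300| = √(79² + 300²) = 310.2
|L(j79)| = 170 / (81.67 × 310.2) = 0.00671
20 log₁₀(0.00671) = -43.47 dB
∠(j79 + 20.7) = arctan(79/20.7) = 75.32°
∠(j79 + 300) = arctan(79/300) = 14.75°
∠L(j79) = − (75.32° + 14.75°) = -90.07°

|L| = -43.5 dB, ∠L = -90.1°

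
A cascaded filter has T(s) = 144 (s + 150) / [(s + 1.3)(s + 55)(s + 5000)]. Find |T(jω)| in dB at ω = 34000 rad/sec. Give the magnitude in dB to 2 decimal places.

|j34000 + 150| = √(34000² + 150²) = 3.4e+04
|j34000 + 1.3| = √(34000² + 1.3²) = 3.4e+04
|j34000 + 55| = √(34000² + 55²) = 3.4e+04
|j34000 + 5000| = √(34000² + 5000²) = 3.437e+04
|T(j34000)| = 144 × 3.4e+04 / (3.4e+04 × 3.4e+04 × 3.437e+04) = 1.2324e-07
20 log₁₀(1.2324e-07) = -138.185 dB

-138.18 dB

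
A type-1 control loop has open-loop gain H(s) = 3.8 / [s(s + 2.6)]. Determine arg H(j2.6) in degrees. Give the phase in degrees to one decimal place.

∠(j2.6 + 2.6) = arctan(2.6/2.6) = 45.00°
∠(j2.6) = 90.00°
∠H(j2.6) = − (45.00° + 90.00°) = -135.00°

-135.0°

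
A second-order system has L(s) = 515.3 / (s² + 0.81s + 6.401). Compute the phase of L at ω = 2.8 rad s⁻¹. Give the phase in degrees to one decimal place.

∠[(j2.8)² + 0.81(j2.8) + 6.401] = ∠[-1.439 + j2.268] = 122.39°
∠L(j2.8) = −122.39° = -122.39°

-122.4 deg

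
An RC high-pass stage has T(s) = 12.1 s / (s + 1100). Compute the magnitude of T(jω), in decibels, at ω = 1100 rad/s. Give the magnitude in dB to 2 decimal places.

|j1100| = 1100
|j1100 + 1100| = √(1100² + 1100²) = 1556
|T(j1100)| = 12.1 × 1100 / 1556 = 8.556
20 log₁₀(8.556) = 18.645 dB

18.65 dB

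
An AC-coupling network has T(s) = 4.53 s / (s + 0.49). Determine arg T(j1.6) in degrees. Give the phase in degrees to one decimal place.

∠(j1.6) = 90.00°
∠(j1.6 + 0.49) = arctan(1.6/0.49) = 72.97°
∠T(j1.6) = 90.00° − 72.97° = 17.03°

17.0 deg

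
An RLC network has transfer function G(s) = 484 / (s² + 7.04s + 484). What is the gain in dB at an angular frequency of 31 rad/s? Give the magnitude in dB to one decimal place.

|(j31)² + 7.04(j31) + 484| = |-477 + j218.24| = 524.6
|G(j31)| = 484 / 524.6 = 0.92269
20 log₁₀(0.92269) = -0.70 dB

-0.7 dB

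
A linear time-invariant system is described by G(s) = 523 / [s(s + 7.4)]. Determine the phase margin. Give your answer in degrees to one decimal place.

18.4 deg

Gain crossover: |G(jω)| = 1 at ω ≈ 22.3 rad s⁻¹.
∠G(j22.3) = −90° − arctan(22.3/7.4) ≈ -161.63°
PM = 180° + (-161.63°) = 18.37°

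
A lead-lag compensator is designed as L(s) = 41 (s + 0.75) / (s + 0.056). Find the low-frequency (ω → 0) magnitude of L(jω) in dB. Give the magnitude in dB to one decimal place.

L(0) = 41 × 0.75 / 0.056 = 549.11
20 log₁₀(549.11) = 54.79 dB

54.8 dB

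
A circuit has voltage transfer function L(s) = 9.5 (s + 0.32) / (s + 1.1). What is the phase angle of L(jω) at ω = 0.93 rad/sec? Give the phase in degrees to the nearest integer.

31°

∠(j0.93 + 0.32) = arctan(0.93/0.32) = 71.01°
∠(j0.93 + 1.1) = arctan(0.93/1.1) = 40.21°
∠L(j0.93) = 71.01° − 40.21° = 30.80°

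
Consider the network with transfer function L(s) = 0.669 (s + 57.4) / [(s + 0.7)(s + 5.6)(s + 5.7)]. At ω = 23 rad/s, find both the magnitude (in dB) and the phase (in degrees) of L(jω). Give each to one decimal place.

|L| = -49.9 dB, ∠L = -218.8°

|j23 + 57.4| = √(23² + 57.4²) = 61.84
|j23 + 0.7| = √(23² + 0.7²) = 23.01
|j23 + 5.6| = √(23² + 5.6²) = 23.67
|j23 + 5.7| = √(23² + 5.7²) = 23.7
|L(j23)| = 0.669 × 61.84 / (23.01 × 23.67 × 23.7) = 0.0032051
20 log₁₀(0.0032051) = -49.88 dB
∠(j23 + 57.4) = arctan(23/57.4) = 21.84°
∠(j23 + 0.7) = arctan(23/0.7) = 88.26°
∠(j23 + 5.6) = arctan(23/5.6) = 76.32°
∠(j23 + 5.7) = arctan(23/5.7) = 76.08°
∠L(j23) = 21.84° − (88.26° + 76.32° + 76.08°) = -218.82°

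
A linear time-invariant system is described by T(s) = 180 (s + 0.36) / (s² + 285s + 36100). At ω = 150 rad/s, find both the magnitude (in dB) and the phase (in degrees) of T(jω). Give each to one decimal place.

|j150 + 0.36| = √(150² + 0.36²) = 150
|(j150)² + 285(j150) + 36100| = |13600 + j42750| = 4.486e+04
|T(j150)| = 180 × 150 / 4.486e+04 = 0.60186
20 log₁₀(0.60186) = -4.41 dB
∠(j150 + 0.36) = arctan(150/0.36) = 89.86°
∠[(j150)² + 285(j150) + 36100] = ∠[13600 + j42750] = 72.35°
∠T(j150) = 89.86° − 72.35° = 17.51°

|T| = -4.4 dB, ∠T = 17.5°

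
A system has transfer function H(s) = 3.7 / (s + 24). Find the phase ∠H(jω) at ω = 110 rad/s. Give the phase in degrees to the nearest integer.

∠(j110 + 24) = arctan(110/24) = 77.69°
∠H(j110) = −77.69° = -77.69°

-78°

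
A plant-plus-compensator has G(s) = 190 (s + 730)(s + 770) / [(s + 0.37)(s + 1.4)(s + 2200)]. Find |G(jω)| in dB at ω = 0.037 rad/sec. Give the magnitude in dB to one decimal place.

99.4 dB

|j0.037 + 730| = √(0.037² + 730²) = 730
|j0.037 + 770| = √(0.037² + 770²) = 770
|j0.037 + 0.37| = √(0.037² + 0.37²) = 0.3718
|j0.037 + 1.4| = √(0.037² + 1.4²) = 1.4
|j0.037 + 2200| = √(0.037² + 2200²) = 2200
|G(j0.037)| = 190 × 730 × 770 / (0.3718 × 1.4 × 2200) = 93219
20 log₁₀(93219) = 99.39 dB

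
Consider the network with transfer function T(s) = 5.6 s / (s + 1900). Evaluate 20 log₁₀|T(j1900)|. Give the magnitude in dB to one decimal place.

|j1900| = 1900
|j1900 + 1900| = √(1900² + 1900²) = 2687
|T(j1900)| = 5.6 × 1900 / 2687 = 3.9598
20 log₁₀(3.9598) = 11.95 dB

12.0 dB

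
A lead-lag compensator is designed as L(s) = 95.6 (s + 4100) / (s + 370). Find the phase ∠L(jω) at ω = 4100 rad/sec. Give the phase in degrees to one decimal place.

∠(j4100 + 4100) = arctan(4100/4100) = 45.00°
∠(j4100 + 370) = arctan(4100/370) = 84.84°
∠L(j4100) = 45.00° − 84.84° = -39.84°

-39.8°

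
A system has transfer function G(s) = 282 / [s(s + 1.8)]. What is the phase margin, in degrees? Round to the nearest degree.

6 deg

Gain crossover: |G(jω)| = 1 at ω ≈ 16.7 rad s⁻¹.
∠G(j16.7) = −90° − arctan(16.7/1.8) ≈ -173.86°
PM = 180° + (-173.86°) = 6.14°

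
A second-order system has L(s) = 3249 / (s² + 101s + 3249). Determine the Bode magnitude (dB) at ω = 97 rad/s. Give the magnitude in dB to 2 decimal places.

-11.03 dB

|(j97)² + 101(j97) + 3249| = |-6160 + j9797| = 1.157e+04
|L(j97)| = 3249 / 1.157e+04 = 0.28075
20 log₁₀(0.28075) = -11.034 dB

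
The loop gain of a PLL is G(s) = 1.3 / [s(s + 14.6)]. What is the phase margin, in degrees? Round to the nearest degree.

90 deg

Gain crossover: |G(jω)| = 1 at ω ≈ 0.089 rad/sec.
∠G(j0.089) = −90° − arctan(0.089/14.6) ≈ -90.35°
PM = 180° + (-90.35°) = 89.65°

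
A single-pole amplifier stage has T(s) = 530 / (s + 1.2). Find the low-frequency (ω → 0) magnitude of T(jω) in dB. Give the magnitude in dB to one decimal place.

52.9 dB

T(0) = 530 / 1.2 = 441.67
20 log₁₀(441.67) = 52.90 dB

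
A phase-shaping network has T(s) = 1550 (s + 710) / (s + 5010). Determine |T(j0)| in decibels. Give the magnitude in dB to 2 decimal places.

T(0) = 1550 × 710 / 5010 = 219.66
20 log₁₀(219.66) = 46.835 dB

46.84 dB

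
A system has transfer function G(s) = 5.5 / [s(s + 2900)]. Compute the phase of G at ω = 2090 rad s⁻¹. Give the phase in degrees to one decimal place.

-125.8°

∠(j2090 + 2900) = arctan(2090/2900) = 35.78°
∠(j2090) = 90.00°
∠G(j2090) = − (35.78° + 90.00°) = -125.78°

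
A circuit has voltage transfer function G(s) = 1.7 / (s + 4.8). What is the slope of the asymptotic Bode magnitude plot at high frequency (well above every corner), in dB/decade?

-20 dB/decade

With 0 zeros and 1 pole, the high-frequency asymptotic slope is 20 × (0 − 1) = -20 dB/decade.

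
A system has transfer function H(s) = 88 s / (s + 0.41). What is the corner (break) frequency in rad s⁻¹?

0.41 rad s⁻¹

The single real pole at s = −0.41 gives a corner at ω = 0.41 rad s⁻¹.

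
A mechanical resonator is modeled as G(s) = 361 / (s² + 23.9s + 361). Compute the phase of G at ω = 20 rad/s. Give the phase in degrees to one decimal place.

-94.7°

∠[(j20)² + 23.9(j20) + 361] = ∠[-39 + j478] = 94.66°
∠G(j20) = −94.66° = -94.66°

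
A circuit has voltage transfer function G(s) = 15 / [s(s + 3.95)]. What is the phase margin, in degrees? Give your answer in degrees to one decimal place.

Gain crossover: |G(jω)| = 1 at ω ≈ 3.02 rad/s.
∠G(j3.02) = −90° − arctan(3.02/3.95) ≈ -127.38°
PM = 180° + (-127.38°) = 52.62°

52.6°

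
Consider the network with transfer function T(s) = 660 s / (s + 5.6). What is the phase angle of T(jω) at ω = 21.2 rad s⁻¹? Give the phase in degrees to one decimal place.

14.8°

∠(j21.2) = 90.00°
∠(j21.2 + 5.6) = arctan(21.2/5.6) = 75.20°
∠T(j21.2) = 90.00° − 75.20° = 14.80°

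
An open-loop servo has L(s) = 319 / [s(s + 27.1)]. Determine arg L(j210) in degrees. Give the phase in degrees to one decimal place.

∠(j210 + 27.1) = arctan(210/27.1) = 82.65°
∠(j210) = 90.00°
∠L(j210) = − (82.65° + 90.00°) = -172.65°

-172.6°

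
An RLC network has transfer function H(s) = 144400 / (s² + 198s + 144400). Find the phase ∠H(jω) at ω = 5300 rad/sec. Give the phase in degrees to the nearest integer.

-178°

∠[(j5300)² + 198(j5300) + 144400] = ∠[-2.7946e+07 + j1.0494e+06] = 177.85°
∠H(j5300) = −177.85° = -177.85°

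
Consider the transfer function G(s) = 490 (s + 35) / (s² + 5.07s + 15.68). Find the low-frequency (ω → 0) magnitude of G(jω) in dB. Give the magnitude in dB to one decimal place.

G(0) = 490 × 35 / 15.68 = 1093.8
20 log₁₀(1093.8) = 60.78 dB

60.8 dB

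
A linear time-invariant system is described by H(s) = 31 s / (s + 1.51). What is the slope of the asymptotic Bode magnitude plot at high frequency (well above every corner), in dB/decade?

With 1 zero and 1 pole, the high-frequency asymptotic slope is 20 × (1 − 1) = 0 dB/decade.

0 dB/decade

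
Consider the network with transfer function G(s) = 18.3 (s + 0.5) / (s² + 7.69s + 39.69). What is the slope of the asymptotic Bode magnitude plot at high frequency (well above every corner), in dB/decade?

With 1 zero and 2 poles, the high-frequency asymptotic slope is 20 × (1 − 2) = -20 dB/decade.

-20 dB/decade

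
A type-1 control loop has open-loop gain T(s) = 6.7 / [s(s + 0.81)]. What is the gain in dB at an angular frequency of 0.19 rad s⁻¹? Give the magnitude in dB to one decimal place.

32.5 dB

|j0.19 + 0.81| = √(0.19² + 0.81²) = 0.832
|j0.19| = 0.19
|T(j0.19)| = 6.7 / (0.832 × 0.19) = 42.384
20 log₁₀(42.384) = 32.54 dB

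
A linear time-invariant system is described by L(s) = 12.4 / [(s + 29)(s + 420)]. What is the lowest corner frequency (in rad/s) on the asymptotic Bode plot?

Break frequencies occur at each pole and zero magnitude: 29 rad/s, 420 rad/s.
The lowest is 29 rad/s.

29 rad/s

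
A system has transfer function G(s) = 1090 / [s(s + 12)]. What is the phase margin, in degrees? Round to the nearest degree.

Gain crossover: |G(jω)| = 1 at ω ≈ 31.9 rad/s.
∠G(j31.9) = −90° − arctan(31.9/12) ≈ -159.41°
PM = 180° + (-159.41°) = 20.59°

21°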